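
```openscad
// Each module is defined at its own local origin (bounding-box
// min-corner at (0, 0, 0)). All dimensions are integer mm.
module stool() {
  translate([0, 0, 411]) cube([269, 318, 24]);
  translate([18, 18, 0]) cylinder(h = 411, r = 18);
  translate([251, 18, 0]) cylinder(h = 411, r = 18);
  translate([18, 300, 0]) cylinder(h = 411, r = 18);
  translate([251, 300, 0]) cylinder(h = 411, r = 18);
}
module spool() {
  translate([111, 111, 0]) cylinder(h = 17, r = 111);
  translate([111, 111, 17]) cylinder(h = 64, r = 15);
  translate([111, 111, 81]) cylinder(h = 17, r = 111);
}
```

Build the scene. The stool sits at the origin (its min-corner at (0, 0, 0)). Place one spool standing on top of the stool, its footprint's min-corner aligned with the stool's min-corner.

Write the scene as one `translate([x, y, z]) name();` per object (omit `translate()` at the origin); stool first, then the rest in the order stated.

stool();
translate([0, 0, 435]) spool();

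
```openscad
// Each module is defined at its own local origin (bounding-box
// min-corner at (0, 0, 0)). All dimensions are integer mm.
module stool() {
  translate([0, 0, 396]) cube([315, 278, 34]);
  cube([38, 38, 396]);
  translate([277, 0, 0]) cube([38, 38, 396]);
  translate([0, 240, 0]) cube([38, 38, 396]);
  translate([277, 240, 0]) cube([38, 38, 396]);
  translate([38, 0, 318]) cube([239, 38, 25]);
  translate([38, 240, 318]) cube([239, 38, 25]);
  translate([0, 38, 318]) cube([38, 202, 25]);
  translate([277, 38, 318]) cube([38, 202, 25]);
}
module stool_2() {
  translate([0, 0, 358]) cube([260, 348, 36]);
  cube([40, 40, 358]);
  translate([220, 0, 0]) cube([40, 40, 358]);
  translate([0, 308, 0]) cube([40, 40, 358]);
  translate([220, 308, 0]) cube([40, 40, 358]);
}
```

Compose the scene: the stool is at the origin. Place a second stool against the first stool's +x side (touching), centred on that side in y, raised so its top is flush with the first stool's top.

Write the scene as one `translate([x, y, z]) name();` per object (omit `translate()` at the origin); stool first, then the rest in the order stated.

stool();
translate([315, -35, 36]) stool_2();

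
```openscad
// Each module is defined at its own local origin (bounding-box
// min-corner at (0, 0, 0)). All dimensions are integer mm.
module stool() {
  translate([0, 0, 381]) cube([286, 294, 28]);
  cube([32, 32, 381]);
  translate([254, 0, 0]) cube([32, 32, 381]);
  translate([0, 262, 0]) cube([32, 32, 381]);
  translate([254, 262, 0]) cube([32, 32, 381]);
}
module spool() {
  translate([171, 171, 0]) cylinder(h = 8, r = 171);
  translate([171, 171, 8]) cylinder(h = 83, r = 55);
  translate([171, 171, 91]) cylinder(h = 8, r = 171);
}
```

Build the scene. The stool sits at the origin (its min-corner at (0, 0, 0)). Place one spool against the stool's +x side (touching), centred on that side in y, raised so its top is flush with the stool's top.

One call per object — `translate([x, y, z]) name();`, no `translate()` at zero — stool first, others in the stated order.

stool();
translate([286, -24, 310]) spool();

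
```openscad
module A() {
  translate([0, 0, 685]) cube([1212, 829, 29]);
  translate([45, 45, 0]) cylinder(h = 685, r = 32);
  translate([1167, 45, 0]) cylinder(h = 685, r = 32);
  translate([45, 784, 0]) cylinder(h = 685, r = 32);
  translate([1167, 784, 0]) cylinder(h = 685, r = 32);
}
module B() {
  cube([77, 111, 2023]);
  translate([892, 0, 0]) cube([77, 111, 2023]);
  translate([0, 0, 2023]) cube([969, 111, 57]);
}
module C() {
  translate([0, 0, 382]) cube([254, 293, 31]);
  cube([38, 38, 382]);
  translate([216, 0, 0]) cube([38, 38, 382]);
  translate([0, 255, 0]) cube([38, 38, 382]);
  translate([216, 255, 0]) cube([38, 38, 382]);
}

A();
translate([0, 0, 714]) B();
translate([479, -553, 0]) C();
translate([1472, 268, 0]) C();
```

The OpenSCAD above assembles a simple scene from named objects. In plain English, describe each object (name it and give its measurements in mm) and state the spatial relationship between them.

A is a rectangular dining table. The top is 1212×829×29 mm with its upper surface at z = 714 mm. It stands on four round legs of 64 mm diameter, each leg's bounding box inset 13 mm from the nearest pair of top edges, running from the floor to the underside of the top.

B is a rectangular door frame: two vertical jambs of 77×111 mm section, 2023 mm tall, with a clear opening 815 mm wide between their inner faces. A header 57 mm tall and 111 mm deep lies on top of the jambs and spans the full outside width.

C is a four-legged stool. The seat is a 254×293×31 mm slab whose top surface is at z = 413 mm; four square legs, each 38×38 mm in cross-section, run from the floor (z = 0) to the underside of the seat, each flush with a corner of the seat.

The door frame is on top of the table. Two stools sit around the table at the −y, +x sides.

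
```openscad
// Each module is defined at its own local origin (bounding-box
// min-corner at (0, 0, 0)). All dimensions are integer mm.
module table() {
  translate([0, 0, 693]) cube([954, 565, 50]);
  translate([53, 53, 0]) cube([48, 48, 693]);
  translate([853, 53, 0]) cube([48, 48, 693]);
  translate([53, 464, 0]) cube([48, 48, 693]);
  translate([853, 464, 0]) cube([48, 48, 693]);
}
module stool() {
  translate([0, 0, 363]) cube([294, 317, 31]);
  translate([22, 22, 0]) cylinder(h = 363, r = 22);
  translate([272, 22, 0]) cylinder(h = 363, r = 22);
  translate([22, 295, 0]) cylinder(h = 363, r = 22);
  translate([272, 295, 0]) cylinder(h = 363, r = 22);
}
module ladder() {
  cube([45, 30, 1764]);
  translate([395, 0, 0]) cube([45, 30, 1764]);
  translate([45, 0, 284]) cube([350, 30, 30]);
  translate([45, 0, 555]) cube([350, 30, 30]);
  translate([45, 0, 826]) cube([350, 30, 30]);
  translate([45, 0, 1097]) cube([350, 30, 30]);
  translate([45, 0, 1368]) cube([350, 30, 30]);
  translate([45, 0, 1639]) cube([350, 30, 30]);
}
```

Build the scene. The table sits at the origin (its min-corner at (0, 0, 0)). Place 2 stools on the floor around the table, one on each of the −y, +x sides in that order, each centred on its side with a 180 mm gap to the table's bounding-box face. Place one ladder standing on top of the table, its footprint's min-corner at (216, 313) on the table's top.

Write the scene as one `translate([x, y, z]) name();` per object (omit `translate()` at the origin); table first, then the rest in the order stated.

table();
translate([330, -497, 0]) stool();
translate([1134, 124, 0]) stool();
translate([216, 313, 743]) ladder();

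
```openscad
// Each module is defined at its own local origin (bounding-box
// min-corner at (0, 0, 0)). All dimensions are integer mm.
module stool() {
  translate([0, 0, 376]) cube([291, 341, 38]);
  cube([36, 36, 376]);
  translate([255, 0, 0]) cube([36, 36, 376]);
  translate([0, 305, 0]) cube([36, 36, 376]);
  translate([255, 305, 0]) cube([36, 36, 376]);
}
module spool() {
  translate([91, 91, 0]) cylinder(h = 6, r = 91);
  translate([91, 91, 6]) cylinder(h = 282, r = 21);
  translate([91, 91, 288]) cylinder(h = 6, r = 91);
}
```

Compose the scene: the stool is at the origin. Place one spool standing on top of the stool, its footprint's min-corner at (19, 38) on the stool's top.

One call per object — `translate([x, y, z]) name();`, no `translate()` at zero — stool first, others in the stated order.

stool();
translate([19, 38, 414]) spool();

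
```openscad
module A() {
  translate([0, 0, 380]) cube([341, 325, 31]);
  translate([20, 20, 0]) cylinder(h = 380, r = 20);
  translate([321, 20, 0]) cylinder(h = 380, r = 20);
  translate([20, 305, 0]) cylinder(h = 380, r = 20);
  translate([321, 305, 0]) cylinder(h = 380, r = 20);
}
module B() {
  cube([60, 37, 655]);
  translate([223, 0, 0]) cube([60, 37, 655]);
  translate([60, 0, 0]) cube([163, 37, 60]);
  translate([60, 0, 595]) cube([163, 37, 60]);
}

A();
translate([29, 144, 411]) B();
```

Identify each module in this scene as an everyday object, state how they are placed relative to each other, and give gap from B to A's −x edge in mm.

The picture frame's min-x is at 29; the stool's min-x is 0; gap = 29 mm.

A is a stool. B is a picture frame. The picture frame is on top of the stool, centred. The gap from the picture frame to the stool's −x edge is 29 mm.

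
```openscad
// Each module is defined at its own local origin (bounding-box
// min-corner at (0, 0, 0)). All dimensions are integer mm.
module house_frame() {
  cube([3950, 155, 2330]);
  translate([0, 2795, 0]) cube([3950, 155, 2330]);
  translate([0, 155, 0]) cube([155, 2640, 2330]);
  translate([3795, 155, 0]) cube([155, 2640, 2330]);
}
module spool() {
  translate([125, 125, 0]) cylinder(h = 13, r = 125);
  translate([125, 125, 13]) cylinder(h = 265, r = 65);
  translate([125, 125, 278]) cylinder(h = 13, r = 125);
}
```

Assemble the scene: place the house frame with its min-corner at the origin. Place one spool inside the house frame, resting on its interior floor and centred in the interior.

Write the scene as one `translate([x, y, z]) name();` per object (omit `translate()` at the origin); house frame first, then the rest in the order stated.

house_frame();
translate([1850, 1350, 0]) spool();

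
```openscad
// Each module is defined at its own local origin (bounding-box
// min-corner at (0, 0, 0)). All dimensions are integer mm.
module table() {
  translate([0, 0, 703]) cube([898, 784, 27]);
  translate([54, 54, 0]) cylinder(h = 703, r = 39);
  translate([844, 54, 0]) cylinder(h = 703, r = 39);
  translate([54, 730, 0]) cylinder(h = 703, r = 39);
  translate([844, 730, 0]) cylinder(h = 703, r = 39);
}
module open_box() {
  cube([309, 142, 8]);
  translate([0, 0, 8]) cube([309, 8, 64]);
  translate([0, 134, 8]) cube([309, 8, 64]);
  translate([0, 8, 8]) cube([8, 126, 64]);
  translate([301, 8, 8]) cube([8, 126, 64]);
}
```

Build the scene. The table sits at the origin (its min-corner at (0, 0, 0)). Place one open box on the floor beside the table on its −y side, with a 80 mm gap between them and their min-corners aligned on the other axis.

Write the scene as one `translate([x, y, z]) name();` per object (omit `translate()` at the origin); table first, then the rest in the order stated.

table();
translate([0, -222, 0]) open_box();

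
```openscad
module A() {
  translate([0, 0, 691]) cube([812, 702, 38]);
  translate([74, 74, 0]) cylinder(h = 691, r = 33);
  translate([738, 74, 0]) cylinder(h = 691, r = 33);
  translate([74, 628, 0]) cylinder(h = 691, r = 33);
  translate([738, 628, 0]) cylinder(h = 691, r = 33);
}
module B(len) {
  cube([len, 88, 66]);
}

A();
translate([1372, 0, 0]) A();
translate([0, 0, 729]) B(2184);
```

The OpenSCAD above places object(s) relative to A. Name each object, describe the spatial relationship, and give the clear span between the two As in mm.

Second table starts at x = 1372; first ends at x = 812; clear span = 1372 − 812 = 560 mm.

A is a table. B is a beam. A beam spans the tops of two tables. The clear span between the two tables is 560 mm.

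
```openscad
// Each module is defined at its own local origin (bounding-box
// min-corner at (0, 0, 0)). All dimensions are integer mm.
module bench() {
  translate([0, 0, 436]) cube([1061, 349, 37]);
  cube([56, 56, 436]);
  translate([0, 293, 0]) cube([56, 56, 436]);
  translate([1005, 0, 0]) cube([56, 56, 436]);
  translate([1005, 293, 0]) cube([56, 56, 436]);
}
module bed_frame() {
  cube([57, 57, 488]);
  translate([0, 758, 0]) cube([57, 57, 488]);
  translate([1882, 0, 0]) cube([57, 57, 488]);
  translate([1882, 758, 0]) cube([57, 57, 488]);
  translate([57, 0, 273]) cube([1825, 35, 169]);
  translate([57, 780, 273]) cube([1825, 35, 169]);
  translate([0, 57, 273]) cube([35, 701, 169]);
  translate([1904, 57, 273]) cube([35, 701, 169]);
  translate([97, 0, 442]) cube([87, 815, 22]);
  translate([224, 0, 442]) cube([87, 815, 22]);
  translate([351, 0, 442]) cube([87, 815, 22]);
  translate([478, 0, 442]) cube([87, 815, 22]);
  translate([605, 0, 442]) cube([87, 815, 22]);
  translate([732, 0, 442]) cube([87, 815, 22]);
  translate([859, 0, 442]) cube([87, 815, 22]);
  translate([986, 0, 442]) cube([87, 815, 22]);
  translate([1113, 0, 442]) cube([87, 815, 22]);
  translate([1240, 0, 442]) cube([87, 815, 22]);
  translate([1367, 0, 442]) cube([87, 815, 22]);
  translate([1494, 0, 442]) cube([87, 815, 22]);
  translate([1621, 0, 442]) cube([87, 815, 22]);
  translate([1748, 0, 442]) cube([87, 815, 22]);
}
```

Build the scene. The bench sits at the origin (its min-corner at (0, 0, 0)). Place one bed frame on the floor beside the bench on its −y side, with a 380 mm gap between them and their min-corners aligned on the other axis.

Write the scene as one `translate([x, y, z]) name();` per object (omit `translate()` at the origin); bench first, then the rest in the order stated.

bench();
translate([0, -1195, 0]) bed_frame();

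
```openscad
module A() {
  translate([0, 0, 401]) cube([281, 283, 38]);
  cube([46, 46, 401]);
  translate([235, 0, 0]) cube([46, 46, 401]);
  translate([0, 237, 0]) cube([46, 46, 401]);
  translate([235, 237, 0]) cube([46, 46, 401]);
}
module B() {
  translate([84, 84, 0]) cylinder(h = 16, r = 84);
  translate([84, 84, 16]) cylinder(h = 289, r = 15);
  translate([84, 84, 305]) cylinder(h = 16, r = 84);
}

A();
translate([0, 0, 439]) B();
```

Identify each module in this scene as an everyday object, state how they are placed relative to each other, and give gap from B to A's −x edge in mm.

A is a stool. B is a spool. The spool is on top of the stool. The gap from the spool to the stool's −x edge is 0 mm.

The spool's min-x is at 0; the stool's min-x is 0; gap = 0 mm.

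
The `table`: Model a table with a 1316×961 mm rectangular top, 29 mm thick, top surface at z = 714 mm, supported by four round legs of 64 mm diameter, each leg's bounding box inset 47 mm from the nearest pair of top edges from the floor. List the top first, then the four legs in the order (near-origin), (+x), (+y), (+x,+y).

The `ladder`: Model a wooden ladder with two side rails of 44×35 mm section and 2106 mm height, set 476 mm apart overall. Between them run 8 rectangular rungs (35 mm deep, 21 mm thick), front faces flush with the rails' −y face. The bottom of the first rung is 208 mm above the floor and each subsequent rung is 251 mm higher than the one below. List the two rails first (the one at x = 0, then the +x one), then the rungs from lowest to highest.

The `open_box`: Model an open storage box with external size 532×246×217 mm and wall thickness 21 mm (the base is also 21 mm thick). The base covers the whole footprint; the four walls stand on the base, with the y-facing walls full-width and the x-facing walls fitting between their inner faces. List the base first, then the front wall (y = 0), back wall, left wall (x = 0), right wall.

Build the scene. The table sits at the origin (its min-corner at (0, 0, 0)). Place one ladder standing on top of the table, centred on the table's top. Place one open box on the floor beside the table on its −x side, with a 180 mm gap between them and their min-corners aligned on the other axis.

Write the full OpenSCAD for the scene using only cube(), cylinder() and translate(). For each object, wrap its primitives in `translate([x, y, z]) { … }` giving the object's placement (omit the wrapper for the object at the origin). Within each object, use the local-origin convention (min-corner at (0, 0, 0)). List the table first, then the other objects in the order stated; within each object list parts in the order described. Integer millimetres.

translate([0, 0, 685]) cube([1316, 961, 29]);
translate([79, 79, 0]) cylinder(h = 685, r = 32);
translate([1237, 79, 0]) cylinder(h = 685, r = 32);
translate([79, 882, 0]) cylinder(h = 685, r = 32);
translate([1237, 882, 0]) cylinder(h = 685, r = 32);
translate([420, 463, 714]) {
  cube([44, 35, 2106]);
  translate([432, 0, 0]) cube([44, 35, 2106]);
  translate([44, 0, 208]) cube([388, 35, 21]);
  translate([44, 0, 459]) cube([388, 35, 21]);
  translate([44, 0, 710]) cube([388, 35, 21]);
  translate([44, 0, 961]) cube([388, 35, 21]);
  translate([44, 0, 1212]) cube([388, 35, 21]);
  translate([44, 0, 1463]) cube([388, 35, 21]);
  translate([44, 0, 1714]) cube([388, 35, 21]);
  translate([44, 0, 1965]) cube([388, 35, 21]);
}
translate([-712, 0, 0]) {
  cube([532, 246, 21]);
  translate([0, 0, 21]) cube([532, 21, 196]);
  translate([0, 225, 21]) cube([532, 21, 196]);
  translate([0, 21, 21]) cube([21, 204, 196]);
  translate([511, 21, 21]) cube([21, 204, 196]);
}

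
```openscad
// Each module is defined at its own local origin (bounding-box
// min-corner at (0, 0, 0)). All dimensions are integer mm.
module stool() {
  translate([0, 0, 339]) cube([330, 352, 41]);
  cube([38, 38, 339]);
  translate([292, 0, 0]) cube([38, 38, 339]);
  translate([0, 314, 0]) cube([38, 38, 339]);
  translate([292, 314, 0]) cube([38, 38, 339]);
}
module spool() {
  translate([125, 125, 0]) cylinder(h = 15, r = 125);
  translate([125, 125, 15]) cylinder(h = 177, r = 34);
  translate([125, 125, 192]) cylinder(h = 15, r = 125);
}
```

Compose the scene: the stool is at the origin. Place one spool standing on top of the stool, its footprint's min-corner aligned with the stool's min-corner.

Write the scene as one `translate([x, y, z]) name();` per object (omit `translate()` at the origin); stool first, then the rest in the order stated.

stool();
translate([0, 0, 380]) spool();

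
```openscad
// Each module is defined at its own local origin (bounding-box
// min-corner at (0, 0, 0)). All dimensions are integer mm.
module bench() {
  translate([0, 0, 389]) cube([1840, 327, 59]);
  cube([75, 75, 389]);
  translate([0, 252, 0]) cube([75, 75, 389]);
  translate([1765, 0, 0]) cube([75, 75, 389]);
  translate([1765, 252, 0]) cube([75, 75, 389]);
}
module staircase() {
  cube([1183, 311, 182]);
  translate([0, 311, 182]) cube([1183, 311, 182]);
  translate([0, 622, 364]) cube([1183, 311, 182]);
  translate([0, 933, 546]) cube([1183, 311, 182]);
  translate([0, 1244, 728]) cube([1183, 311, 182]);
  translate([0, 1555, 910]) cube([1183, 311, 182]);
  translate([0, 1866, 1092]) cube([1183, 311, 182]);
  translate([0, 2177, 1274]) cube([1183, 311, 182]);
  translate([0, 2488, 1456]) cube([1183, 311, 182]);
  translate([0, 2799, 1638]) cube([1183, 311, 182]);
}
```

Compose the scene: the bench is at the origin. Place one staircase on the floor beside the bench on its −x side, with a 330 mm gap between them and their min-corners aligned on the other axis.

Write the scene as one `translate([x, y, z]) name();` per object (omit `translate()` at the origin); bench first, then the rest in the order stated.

bench();
translate([-1513, 0, 0]) staircase();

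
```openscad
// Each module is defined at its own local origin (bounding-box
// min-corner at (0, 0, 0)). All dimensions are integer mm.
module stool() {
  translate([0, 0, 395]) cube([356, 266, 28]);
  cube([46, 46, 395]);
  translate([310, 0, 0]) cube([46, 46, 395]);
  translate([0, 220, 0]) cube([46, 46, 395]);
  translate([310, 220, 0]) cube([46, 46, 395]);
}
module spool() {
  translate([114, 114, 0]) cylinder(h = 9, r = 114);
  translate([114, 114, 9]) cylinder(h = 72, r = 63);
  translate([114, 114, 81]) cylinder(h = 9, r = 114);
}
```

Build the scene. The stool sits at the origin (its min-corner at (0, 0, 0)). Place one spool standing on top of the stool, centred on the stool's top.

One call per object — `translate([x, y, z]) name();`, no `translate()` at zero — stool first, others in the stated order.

stool();
translate([64, 19, 423]) spool();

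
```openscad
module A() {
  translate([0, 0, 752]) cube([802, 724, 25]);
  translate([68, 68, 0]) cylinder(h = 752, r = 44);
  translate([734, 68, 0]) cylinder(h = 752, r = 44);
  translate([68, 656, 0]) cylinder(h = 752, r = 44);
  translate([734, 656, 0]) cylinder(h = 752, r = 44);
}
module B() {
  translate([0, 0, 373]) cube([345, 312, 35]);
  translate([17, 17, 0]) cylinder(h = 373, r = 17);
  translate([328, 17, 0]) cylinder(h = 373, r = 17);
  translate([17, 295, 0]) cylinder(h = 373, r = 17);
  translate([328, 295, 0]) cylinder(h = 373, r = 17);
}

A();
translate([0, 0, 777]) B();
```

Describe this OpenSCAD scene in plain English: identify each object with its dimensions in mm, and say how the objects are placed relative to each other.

A is a table: top 802 mm (x) × 724 mm (y), 25 mm thick, upper face at z = 777 mm, on four round legs of 88 mm diameter, each leg's bounding box inset 24 mm from the nearest pair of top edges, running from z = 0 to the bottom of the top.

B is a four-legged stool. The seat is a 345×312×35 mm slab whose top surface is at z = 408 mm; four round legs, each 34 mm in diameter, run from the floor (z = 0) to the underside of the seat, each leg's axis is inset half a diameter from the nearest pair of seat edges (so the leg's bounding box is flush with the corner).

The stool is on top of the table.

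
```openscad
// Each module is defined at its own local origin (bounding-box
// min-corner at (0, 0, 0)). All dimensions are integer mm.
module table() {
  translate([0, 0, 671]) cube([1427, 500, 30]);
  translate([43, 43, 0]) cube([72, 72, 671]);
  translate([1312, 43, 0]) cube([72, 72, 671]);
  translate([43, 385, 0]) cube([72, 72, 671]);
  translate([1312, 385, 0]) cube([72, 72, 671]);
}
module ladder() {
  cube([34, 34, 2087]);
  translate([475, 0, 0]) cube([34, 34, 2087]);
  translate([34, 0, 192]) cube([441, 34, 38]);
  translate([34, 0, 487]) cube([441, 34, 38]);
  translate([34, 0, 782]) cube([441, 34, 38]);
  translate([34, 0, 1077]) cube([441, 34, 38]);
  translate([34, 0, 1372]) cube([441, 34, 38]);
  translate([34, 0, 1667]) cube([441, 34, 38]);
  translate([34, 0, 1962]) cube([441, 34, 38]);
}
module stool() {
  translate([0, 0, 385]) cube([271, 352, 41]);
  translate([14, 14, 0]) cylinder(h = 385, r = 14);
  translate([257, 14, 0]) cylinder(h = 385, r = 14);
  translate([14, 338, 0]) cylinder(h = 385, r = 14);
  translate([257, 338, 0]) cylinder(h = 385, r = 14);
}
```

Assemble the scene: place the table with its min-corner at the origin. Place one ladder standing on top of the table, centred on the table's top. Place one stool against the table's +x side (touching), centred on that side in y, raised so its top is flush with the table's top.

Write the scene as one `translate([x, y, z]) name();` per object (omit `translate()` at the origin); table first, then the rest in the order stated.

table();
translate([459, 233, 701]) ladder();
translate([1427, 74, 275]) stool();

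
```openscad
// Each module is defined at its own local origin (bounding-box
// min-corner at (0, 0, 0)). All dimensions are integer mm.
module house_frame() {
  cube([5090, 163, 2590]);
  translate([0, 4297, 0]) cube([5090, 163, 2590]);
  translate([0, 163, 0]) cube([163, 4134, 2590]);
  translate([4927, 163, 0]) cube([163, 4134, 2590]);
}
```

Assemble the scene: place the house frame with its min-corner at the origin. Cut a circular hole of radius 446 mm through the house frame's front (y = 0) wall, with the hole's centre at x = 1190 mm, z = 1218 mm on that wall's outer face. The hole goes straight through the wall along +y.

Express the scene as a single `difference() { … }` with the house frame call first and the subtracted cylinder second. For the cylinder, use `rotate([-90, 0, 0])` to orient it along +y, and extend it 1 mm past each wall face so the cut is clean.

difference() {
  house_frame();
  translate([1190, -1, 1218]) rotate([-90, 0, 0]) cylinder(h = 165, r = 446);
}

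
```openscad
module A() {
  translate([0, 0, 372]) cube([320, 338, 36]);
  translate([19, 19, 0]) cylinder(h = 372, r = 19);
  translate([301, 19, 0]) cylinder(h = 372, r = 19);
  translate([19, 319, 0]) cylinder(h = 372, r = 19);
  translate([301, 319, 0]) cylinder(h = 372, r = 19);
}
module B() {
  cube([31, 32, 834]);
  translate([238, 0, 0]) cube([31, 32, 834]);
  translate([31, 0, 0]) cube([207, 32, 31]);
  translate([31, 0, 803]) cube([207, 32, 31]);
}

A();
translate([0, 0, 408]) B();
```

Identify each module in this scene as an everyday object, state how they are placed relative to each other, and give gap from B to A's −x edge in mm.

The picture frame's min-x is at 0; the stool's min-x is 0; gap = 0 mm.

A is a stool. B is a picture frame. The picture frame is on top of the stool. The gap from the picture frame to the stool's −x edge is 0 mm.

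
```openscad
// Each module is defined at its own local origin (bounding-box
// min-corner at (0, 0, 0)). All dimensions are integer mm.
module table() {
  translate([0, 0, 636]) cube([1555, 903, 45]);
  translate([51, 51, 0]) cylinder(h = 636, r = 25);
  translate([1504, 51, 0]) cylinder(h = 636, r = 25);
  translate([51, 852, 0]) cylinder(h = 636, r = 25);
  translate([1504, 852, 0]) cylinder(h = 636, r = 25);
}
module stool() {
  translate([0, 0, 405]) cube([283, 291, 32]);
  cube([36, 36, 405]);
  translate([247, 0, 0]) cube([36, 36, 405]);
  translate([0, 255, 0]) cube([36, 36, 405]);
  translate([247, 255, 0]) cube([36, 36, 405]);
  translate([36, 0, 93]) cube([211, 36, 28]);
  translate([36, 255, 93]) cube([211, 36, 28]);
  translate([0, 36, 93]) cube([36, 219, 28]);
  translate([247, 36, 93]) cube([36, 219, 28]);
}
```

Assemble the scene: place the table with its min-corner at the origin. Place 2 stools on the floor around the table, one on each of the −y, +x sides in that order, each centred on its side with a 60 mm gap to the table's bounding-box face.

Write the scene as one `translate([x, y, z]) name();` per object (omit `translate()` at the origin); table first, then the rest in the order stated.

table();
translate([636, -351, 0]) stool();
translate([1615, 306, 0]) stool();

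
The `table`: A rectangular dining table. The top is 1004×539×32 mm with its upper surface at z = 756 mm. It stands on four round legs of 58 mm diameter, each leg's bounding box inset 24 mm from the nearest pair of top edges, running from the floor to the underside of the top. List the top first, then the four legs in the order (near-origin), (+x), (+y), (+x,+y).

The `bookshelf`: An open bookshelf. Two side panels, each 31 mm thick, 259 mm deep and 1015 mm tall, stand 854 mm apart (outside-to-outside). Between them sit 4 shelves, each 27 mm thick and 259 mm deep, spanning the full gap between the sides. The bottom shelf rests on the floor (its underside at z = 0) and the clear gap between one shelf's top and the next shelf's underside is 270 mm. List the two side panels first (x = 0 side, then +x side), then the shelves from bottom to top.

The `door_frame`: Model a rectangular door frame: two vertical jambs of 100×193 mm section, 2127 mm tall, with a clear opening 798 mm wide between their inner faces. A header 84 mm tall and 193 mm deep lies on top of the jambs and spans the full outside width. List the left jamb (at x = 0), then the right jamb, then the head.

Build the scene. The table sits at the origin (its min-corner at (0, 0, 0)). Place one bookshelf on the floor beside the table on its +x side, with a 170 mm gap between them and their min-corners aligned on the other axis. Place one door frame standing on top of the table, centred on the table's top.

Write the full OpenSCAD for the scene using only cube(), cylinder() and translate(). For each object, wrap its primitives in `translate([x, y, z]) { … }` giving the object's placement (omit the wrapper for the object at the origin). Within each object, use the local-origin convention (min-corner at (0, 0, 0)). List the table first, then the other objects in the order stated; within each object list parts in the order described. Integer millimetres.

translate([0, 0, 724]) cube([1004, 539, 32]);
translate([53, 53, 0]) cylinder(h = 724, r = 29);
translate([951, 53, 0]) cylinder(h = 724, r = 29);
translate([53, 486, 0]) cylinder(h = 724, r = 29);
translate([951, 486, 0]) cylinder(h = 724, r = 29);
translate([1174, 0, 0]) {
  cube([31, 259, 1015]);
  translate([823, 0, 0]) cube([31, 259, 1015]);
  translate([31, 0, 0]) cube([792, 259, 27]);
  translate([31, 0, 297]) cube([792, 259, 27]);
  translate([31, 0, 594]) cube([792, 259, 27]);
  translate([31, 0, 891]) cube([792, 259, 27]);
}
translate([3, 173, 756]) {
  cube([100, 193, 2127]);
  translate([898, 0, 0]) cube([100, 193, 2127]);
  translate([0, 0, 2127]) cube([998, 193, 84]);
}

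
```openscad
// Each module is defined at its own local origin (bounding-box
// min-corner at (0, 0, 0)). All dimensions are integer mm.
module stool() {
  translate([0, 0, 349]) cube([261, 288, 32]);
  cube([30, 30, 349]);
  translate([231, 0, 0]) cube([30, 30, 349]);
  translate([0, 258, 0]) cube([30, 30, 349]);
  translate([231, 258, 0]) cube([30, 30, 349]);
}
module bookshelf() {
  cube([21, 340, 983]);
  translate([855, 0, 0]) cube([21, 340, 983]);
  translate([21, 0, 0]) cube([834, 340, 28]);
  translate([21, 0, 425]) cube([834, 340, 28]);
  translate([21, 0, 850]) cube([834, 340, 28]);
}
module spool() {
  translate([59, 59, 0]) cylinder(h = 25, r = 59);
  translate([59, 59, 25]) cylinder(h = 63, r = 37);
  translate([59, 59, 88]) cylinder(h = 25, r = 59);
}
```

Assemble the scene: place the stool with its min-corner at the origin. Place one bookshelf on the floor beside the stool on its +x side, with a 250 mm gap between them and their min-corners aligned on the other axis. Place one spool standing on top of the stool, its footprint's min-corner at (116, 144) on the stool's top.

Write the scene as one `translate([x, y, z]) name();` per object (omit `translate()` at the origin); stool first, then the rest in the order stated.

stool();
translate([511, 0, 0]) bookshelf();
translate([116, 144, 381]) spool();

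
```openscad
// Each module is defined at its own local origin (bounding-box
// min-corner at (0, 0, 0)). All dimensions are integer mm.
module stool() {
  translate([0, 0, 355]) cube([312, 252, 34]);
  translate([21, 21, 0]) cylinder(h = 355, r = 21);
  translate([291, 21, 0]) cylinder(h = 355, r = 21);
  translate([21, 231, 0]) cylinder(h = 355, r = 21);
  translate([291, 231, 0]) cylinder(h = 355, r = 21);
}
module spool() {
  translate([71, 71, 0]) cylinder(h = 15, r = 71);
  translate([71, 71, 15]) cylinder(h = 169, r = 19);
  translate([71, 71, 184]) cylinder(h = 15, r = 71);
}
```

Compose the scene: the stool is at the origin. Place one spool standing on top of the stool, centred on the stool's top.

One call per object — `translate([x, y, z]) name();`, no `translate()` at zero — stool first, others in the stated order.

stool();
translate([85, 55, 389]) spool();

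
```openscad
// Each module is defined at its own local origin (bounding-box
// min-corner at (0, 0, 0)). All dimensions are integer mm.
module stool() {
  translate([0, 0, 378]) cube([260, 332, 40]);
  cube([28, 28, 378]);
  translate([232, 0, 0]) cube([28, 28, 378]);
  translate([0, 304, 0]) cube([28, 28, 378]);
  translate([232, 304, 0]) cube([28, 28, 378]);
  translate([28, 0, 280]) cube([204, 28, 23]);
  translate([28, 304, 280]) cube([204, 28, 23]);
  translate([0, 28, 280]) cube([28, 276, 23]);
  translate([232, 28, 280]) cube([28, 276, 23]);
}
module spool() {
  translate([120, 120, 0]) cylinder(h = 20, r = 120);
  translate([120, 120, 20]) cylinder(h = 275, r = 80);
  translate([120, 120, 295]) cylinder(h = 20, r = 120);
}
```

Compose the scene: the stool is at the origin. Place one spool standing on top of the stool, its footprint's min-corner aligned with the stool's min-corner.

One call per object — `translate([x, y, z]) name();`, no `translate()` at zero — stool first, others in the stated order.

stool();
translate([0, 0, 418]) spool();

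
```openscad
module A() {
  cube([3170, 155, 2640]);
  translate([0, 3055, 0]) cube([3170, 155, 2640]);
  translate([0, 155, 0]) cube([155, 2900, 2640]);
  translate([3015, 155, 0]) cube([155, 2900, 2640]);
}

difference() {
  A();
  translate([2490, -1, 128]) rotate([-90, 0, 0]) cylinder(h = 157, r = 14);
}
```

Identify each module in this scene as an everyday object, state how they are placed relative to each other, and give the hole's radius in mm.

The subtracted cylinder has r = 14 mm.

A is a house frame. The house frame has a circular hole through its front wall. The hole's radius is 14 mm.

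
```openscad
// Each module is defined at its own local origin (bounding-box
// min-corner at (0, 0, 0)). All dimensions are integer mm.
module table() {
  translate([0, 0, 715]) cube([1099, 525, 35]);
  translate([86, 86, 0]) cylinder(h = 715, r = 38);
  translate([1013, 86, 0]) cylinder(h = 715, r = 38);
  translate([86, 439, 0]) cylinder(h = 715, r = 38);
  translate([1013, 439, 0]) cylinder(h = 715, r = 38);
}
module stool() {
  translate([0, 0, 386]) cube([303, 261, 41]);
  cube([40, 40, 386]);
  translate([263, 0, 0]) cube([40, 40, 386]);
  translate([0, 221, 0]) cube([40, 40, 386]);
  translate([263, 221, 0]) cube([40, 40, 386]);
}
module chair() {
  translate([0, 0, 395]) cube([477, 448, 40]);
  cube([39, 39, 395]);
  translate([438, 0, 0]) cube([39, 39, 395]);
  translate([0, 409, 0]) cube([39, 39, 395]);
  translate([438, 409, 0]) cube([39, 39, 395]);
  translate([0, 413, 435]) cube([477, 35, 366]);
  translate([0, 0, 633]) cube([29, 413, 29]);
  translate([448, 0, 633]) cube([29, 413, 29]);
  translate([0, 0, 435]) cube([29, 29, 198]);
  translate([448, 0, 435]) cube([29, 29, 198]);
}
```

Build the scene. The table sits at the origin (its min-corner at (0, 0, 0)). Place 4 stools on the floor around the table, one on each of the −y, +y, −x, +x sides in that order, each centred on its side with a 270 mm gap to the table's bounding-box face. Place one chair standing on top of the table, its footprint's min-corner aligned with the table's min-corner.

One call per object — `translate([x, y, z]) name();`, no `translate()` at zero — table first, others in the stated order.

table();
translate([398, -531, 0]) stool();
translate([398, 795, 0]) stool();
translate([-573, 132, 0]) stool();
translate([1369, 132, 0]) stool();
translate([0, 0, 750]) chair();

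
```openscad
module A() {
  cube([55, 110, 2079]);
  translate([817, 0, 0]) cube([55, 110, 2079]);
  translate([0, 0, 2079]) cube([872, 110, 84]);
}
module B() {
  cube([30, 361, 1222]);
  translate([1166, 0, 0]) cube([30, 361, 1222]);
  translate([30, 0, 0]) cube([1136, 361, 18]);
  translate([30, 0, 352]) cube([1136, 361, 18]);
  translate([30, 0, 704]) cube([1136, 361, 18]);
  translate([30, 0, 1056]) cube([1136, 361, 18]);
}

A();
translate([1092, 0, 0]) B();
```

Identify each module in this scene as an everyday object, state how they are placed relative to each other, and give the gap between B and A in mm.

The bookshelf's nearest face is 220 mm from the door frame's +x face.

A is a door frame. B is a bookshelf. The bookshelf is on the floor beside the door frame on its +x side. The gap between the bookshelf and the door frame is 220 mm.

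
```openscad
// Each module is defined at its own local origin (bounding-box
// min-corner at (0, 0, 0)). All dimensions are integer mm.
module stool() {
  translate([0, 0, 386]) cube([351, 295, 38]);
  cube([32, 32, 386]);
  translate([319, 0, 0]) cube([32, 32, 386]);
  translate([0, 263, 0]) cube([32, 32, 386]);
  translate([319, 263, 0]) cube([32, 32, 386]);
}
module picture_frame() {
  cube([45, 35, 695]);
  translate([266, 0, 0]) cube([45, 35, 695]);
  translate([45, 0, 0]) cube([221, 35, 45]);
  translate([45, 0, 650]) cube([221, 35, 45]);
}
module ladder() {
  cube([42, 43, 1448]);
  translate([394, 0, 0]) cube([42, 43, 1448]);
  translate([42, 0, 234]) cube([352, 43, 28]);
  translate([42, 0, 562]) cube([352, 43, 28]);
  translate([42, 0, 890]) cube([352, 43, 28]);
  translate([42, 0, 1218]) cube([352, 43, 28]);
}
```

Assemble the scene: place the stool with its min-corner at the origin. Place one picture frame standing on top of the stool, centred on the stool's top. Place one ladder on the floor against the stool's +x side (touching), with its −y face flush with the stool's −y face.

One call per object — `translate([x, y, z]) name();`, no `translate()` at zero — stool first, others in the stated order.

stool();
translate([20, 130, 424]) picture_frame();
translate([351, 0, 0]) ladder();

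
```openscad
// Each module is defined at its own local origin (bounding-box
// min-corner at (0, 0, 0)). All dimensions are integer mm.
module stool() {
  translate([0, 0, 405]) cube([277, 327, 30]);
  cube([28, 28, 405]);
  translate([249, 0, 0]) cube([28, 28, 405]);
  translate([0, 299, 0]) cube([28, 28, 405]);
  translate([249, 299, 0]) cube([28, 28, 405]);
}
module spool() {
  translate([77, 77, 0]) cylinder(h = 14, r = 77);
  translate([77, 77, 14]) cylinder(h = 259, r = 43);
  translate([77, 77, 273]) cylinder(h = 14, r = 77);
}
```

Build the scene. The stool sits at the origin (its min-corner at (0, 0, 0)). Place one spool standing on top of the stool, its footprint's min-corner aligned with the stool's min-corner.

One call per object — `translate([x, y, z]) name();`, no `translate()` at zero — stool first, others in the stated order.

stool();
translate([0, 0, 435]) spool();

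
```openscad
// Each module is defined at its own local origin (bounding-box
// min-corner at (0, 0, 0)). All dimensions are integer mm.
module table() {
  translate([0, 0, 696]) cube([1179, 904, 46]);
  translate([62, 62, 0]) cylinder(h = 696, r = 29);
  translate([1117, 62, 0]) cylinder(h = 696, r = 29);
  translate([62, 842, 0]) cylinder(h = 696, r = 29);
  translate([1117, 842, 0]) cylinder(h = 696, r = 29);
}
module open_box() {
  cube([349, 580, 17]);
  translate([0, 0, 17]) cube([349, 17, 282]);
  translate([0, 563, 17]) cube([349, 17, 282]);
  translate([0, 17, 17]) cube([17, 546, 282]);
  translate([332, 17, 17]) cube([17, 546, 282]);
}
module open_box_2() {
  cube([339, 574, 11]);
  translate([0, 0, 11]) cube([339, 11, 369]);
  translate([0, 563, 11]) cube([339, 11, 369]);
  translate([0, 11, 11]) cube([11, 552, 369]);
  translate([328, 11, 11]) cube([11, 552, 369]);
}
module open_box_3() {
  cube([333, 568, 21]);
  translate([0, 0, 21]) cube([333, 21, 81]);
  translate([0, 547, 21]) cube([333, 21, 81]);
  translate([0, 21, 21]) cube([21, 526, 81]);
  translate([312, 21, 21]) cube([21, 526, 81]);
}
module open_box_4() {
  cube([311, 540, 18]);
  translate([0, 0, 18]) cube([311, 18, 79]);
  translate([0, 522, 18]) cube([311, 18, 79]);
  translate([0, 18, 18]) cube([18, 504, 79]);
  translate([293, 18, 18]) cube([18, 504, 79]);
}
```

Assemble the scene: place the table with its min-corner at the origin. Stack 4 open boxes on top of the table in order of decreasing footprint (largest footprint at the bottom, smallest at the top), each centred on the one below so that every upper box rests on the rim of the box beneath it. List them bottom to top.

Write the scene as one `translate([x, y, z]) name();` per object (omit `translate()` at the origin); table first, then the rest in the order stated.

table();
translate([415, 162, 742]) open_box();
translate([420, 165, 1041]) open_box_2();
translate([423, 168, 1421]) open_box_3();
translate([434, 182, 1523]) open_box_4();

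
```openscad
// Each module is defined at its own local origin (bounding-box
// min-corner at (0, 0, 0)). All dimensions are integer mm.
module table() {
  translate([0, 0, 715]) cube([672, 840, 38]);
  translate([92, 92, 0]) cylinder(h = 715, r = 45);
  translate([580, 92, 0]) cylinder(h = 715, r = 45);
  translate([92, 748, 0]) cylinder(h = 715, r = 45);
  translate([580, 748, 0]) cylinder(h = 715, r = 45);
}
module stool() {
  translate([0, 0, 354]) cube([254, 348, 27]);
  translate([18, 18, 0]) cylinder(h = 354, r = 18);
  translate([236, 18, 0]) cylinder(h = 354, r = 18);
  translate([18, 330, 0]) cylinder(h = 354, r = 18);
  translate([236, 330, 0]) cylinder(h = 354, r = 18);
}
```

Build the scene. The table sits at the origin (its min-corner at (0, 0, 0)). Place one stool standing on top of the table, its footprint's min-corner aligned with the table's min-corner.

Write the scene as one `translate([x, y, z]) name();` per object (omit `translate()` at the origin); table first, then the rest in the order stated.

table();
translate([0, 0, 753]) stool();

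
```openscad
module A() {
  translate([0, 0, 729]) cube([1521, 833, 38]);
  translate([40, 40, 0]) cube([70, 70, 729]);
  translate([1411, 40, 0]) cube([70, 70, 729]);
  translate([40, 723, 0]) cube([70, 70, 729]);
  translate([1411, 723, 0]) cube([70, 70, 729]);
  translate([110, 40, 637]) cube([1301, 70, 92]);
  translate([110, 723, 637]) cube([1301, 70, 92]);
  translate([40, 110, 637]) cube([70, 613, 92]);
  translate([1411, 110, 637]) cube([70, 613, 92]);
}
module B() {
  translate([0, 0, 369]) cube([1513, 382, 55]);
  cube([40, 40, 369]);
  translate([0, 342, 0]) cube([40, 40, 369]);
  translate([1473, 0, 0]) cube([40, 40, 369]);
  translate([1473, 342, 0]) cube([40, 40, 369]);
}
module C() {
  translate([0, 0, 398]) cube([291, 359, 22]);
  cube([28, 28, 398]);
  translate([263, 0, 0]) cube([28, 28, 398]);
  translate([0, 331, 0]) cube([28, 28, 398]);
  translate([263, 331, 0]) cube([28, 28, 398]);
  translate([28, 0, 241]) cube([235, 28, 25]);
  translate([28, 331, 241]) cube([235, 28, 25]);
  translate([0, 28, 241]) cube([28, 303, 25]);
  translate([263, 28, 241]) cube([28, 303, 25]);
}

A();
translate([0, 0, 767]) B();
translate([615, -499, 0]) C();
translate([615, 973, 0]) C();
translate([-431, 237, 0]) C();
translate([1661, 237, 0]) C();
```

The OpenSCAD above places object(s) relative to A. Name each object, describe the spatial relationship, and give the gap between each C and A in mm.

Each stool's nearest face is 140 mm from the table's bounding box.

A is a table. B is a bench. C is a stool. The bench is on top of the table. Four stools sit around the table at the −y, +y, −x, +x sides. The gap between each stool and the table is 140 mm.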